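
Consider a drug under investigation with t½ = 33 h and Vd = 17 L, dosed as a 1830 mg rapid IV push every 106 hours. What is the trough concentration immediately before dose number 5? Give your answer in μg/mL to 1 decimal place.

13.0 μg/mL

f = (1/2)^(τ/t½) = (1/2)^(106/33) ≈ 0.1079.
C₀ = D/Vd = 1830/17 ≈ 107.647 μg/mL.
Before the 5th dose, 4 doses have been given. Superposition: Cmin = C₀·(f + f² + … + f^4).
≈ 107.647 × (0.1079 + 0.0116 + 0.0013 + 0.0001) ≈ 107.647 × 0.1209 ≈ 13.015 μg/mL.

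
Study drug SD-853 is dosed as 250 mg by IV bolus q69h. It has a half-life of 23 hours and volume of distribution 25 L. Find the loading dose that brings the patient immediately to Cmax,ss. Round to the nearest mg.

f = (1/2)^(69/23) ≈ 0.125000; accumulation ratio R = 1/(1−f) ≈ 1.14286.
Loading dose to hit Cmax,ss on first dose: D_load = D_maint·R ≈ 250 × 1.14286 ≈ 285.71 mg.

286 mg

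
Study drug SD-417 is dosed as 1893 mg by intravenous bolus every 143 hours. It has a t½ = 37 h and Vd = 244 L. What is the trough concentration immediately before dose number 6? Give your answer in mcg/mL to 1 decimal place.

f = (1/2)^(τ/t½) = (1/2)^(143/37) ≈ 0.0686.
C₀ = D/Vd = 1893/244 ≈ 7.758 mcg/mL.
Before the 6th dose, 5 doses have been given. Superposition: Cmin = C₀·(f + f² + … + f^5).
≈ 7.758 × (0.0686 + 0.0047 + 0.0003 + 0.0000 + 0.0000) ≈ 7.758 × 0.0736 ≈ 0.571 mcg/mL.

0.6 mcg/mL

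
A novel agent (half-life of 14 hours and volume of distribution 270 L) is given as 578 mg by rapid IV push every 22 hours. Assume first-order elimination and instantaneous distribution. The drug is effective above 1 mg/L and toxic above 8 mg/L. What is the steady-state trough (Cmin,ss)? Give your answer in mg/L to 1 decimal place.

1.1 mg/L

Over one 22-h interval, 22/14 ≈ 1.5714 half-lives elapse, leaving f ≈ 0.3365 of each dose.
At steady state, accumulation factor R = 1/(1 − e^(−kτ)) ≈ 1.5072.
Each bolus raises the concentration by D/Vd = 578/270 ≈ 2.141 mg/L.
Steady-state peak Cmax,ss = C₀·R ≈ 2.141 × 1.5072 ≈ 3.227 mg/L.
One interval later, Cmin,ss = Cmax,ss·e^(−kτ) ≈ 3.227 × 0.3365 ≈ 1.086 mg/L.
Trough 1.1 mg/L vs MEC 1 mg/L: adequate.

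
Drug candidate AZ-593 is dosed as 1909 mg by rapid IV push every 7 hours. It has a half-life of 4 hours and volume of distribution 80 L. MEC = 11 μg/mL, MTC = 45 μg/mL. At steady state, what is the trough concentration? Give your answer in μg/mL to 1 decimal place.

τ/t½ = 7/4 ≈ 1.75, so fraction remaining f = (1/2)^(7/4) ≈ 0.2973.
At steady state, accumulation factor R = 1/(1 − e^(−kτ)) ≈ 1.4231.
Each bolus raises the concentration by D/Vd = 1909/80 ≈ 23.863 μg/mL.
Cmax,ss = C₀/(1 − f) ≈ 23.863/0.7027 ≈ 33.959 μg/mL.
Steady-state trough Cmin,ss = Cmax,ss·f ≈ 33.959 × 0.2973 ≈ 10.096 μg/mL.
Trough 10.1 μg/mL vs MEC 11 μg/mL: subtherapeutic.

10.1 μg/mL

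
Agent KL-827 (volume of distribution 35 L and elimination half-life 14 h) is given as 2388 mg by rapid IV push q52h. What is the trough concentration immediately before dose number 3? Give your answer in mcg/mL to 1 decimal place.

f = (1/2)^(τ/t½) = (1/2)^(52/14) ≈ 0.0762.
C₀ = D/Vd = 2388/35 ≈ 68.229 mcg/mL.
Before the 3rd dose, 2 doses have been given. Superposition: Cmin = C₀·(f + f²).
≈ 68.229 × (0.0762 + 0.0058) ≈ 68.229 × 0.0820 ≈ 5.595 mcg/mL.

5.6 mcg/mL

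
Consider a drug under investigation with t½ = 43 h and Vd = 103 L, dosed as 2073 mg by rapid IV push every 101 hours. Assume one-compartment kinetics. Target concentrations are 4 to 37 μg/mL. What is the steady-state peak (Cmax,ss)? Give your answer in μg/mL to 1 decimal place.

τ/t½ = 101/43 ≈ 2.3488, so fraction remaining f = (1/2)^(101/43) ≈ 0.1963.
At steady state, accumulation factor R = 1/(1 − e^(−kτ)) ≈ 1.2442.
Single-dose peak C₀ = D/Vd = 2073/103 ≈ 20.126 μg/mL.
Steady-state peak Cmax,ss = C₀·R ≈ 20.126 × 1.2442 ≈ 25.041 μg/mL.
Peak 25.0 μg/mL vs MTC 37 μg/mL: below toxic threshold.

25.0 μg/mL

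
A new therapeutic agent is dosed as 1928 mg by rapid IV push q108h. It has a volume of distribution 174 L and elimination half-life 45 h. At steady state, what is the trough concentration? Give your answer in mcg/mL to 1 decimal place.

k = ln2/t½ = ln2/45 ≈ 0.015403 h⁻¹; fraction remaining f = e^(−kτ) = e^(−0.015403×108) ≈ 0.1895.
Accumulation ratio R = 1/(1 − f) ≈ 1/0.8105 ≈ 1.2338.
Single-dose peak C₀ = D/Vd = 1928/174 ≈ 11.080 mcg/mL.
Steady-state peak Cmax,ss = C₀·R ≈ 11.080 × 1.2338 ≈ 13.671 mcg/mL.
One interval later, Cmin,ss = Cmax,ss·e^(−kτ) ≈ 13.671 × 0.1895 ≈ 2.591 mcg/mL.

2.6 mcg/mL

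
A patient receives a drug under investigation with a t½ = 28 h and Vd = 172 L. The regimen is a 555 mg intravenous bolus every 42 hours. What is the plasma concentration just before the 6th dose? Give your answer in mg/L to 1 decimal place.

f = (1/2)^(τ/t½) = (1/2)^(42/28) ≈ 0.3536.
C₀ = D/Vd = 555/172 ≈ 3.227 mg/L.
Before the 6th dose, 5 doses have been given. Superposition: Cmin = C₀·(f + f² + … + f^5).
≈ 3.227 × (0.3536 + 0.1250 + 0.0442 + 0.0156 + 0.0055) ≈ 3.227 × 0.5439 ≈ 1.755 mg/L.

1.8 mg/L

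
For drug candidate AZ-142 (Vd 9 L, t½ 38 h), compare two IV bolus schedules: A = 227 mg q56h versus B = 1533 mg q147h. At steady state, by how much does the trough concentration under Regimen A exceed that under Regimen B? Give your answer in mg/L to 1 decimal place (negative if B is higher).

1.7 mg/L

Regimen A: f = (1/2)^(56/38) ≈ 0.3601; Cmin,ss = (227/9)·f/(1−f) ≈ 14.194 mg/L.
Regimen B: f = (1/2)^(147/38) ≈ 0.0685; Cmin,ss = (1533/9)·f/(1−f) ≈ 12.526 mg/L.
Difference ≈ 14.194 − 12.526 ≈ 1.668 mg/L.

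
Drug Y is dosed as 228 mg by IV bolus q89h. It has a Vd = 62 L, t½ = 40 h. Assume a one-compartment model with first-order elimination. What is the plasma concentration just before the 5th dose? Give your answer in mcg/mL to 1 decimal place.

f = (1/2)^(τ/t½) = (1/2)^(89/40) ≈ 0.2139.
C₀ = D/Vd = 228/62 ≈ 3.677 mcg/mL.
Before the 5th dose, 4 doses have been given. Superposition: Cmin = C₀·(f + f² + … + f^4).
≈ 3.677 × (0.2139 + 0.0458 + 0.0098 + 0.0021) ≈ 3.677 × 0.2716 ≈ 0.999 mcg/mL.

1.0 mcg/mL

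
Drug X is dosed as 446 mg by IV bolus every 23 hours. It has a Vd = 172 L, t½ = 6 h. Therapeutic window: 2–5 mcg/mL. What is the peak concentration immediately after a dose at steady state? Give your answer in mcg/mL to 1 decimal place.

2.8 mcg/mL

Over one 23-h interval, 23/6 ≈ 3.8333 half-lives elapse, leaving f ≈ 0.0702 of each dose.
At steady state, accumulation factor R = 1/(1 − e^(−kτ)) ≈ 1.0755.
Single-dose peak C₀ = D/Vd = 446/172 ≈ 2.593 mcg/mL.
Cmax,ss = C₀/(1 − f) ≈ 2.593/0.9298 ≈ 2.789 mcg/mL.
Peak 2.8 mcg/mL vs MTC 5 mcg/mL: below toxic threshold.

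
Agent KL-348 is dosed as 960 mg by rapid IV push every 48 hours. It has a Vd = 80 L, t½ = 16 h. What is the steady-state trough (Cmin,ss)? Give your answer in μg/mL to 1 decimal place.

The dosing interval is 3 half-lives, so f = 2^(−3) = 0.125.
Accumulation ratio R = 1/(1 − f) = 1/0.875 = 8/7.
Single-dose peak C₀ = D/Vd = 960/80 = 12 μg/mL.
Steady-state peak Cmax,ss = C₀·R = 12 × 8/7 ≈ 13.714 μg/mL.
Steady-state trough Cmin,ss = Cmax,ss·f ≈ 13.714 × 0.125 ≈ 1.714 μg/mL.

1.7 μg/mL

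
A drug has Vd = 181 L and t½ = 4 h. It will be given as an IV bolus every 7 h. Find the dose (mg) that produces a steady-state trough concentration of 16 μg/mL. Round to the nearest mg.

τ/t½ = 7/4 ≈ 1.75, so f = (1/2)^(7/4) ≈ 0.297302.
Cmin,ss = (D/Vd)·f/(1−f), so D = Cmin,ss·Vd·(1−f)/f.
D = 16 × 181 × (1−f)/f ≈ 16 × 181 × 2.36358 ≈ 6844.93 mg.

6845 mg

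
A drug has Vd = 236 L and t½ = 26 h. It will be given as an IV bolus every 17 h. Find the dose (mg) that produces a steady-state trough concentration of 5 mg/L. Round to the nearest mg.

τ/t½ = 17/26 ≈ 0.65385, so f = (1/2)^(17/26) ≈ 0.635584.
Cmin,ss = (D/Vd)·f/(1−f), so D = Cmin,ss·Vd·(1−f)/f.
D = 5 × 236 × (1−f)/f ≈ 5 × 236 × 0.57336 ≈ 676.56 mg.

677 mg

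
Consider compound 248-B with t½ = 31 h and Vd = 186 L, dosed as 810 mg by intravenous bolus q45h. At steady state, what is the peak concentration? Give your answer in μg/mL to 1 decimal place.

6.9 μg/mL

k = ln2/t½ = ln2/31 ≈ 0.022360 h⁻¹; fraction remaining f = e^(−kτ) = e^(−0.022360×45) ≈ 0.3656.
Accumulation ratio R = 1/(1 − f) ≈ 1/0.6344 ≈ 1.5763.
Single-dose peak C₀ = D/Vd = 810/186 ≈ 4.355 μg/mL.
Cmax,ss = C₀/(1 − f) ≈ 4.355/0.6344 ≈ 6.865 μg/mL.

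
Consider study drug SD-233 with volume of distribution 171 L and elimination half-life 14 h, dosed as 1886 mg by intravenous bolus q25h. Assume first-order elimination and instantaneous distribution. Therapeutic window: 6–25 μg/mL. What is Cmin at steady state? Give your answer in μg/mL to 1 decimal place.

4.5 μg/mL

k = ln2/t½ = ln2/14 ≈ 0.049511 h⁻¹; fraction remaining f = e^(−kτ) = e^(−0.049511×25) ≈ 0.2900.
At steady state, accumulation factor R = 1/(1 − e^(−kτ)) ≈ 1.4085.
Each bolus raises the concentration by D/Vd = 1886/171 ≈ 11.029 μg/mL.
Steady-state peak Cmax,ss = C₀·R ≈ 11.029 × 1.4085 ≈ 15.534 μg/mL.
One interval later, Cmin,ss = Cmax,ss·e^(−kτ) ≈ 15.534 × 0.2900 ≈ 4.505 μg/mL.
Trough 4.5 μg/mL vs MEC 6 μg/mL: subtherapeutic.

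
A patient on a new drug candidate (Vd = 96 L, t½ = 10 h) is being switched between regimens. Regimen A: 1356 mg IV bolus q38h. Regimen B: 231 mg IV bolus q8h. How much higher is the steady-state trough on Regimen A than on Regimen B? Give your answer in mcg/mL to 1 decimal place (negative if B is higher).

-2.2 mcg/mL

Regimen A: f = (1/2)^(38/10) ≈ 0.0718; Cmin,ss = (1356/96)·f/(1−f) ≈ 1.093 mcg/mL.
Regimen B: f = (1/2)^(8/10) ≈ 0.5743; Cmin,ss = (231/96)·f/(1−f) ≈ 3.246 mcg/mL.
Difference ≈ 1.093 − 3.246 ≈ -2.153 mcg/mL.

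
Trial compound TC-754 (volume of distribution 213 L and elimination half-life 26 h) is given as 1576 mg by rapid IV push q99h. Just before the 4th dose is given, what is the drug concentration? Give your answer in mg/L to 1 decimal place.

0.6 mg/L

f = (1/2)^(τ/t½) = (1/2)^(99/26) ≈ 0.0714.
C₀ = D/Vd = 1576/213 ≈ 7.399 mg/L.
Before the 4th dose, 3 doses have been given. Superposition: Cmin = C₀·(f + f² + … + f^3).
≈ 7.399 × (0.0714 + 0.0051 + 0.0004) ≈ 7.399 × 0.0769 ≈ 0.569 mg/L.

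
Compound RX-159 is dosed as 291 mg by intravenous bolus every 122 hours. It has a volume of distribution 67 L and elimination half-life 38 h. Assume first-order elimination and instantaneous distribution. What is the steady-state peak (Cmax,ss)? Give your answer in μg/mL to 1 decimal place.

k = ln2/t½ = ln2/38 ≈ 0.018241 h⁻¹; fraction remaining f = e^(−kτ) = e^(−0.018241×122) ≈ 0.1080.
Accumulation ratio R = 1/(1 − f) ≈ 1/0.8920 ≈ 1.1211.
Each bolus raises the concentration by D/Vd = 291/67 ≈ 4.343 μg/mL.
Steady-state peak Cmax,ss = C₀·R ≈ 4.343 × 1.1211 ≈ 4.869 μg/mL.

4.9 μg/mL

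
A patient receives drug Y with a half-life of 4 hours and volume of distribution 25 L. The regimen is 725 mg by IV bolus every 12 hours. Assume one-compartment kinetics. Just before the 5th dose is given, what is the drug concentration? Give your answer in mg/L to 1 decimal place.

f = (1/2)^(τ/t½) = (1/2)^(12/4) ≈ 0.1250.
C₀ = D/Vd = 725/25 ≈ 29.000 mg/L.
Before the 5th dose, 4 doses have been given. Superposition: Cmin = C₀·(f + f² + … + f^4).
≈ 29.000 × (0.1250 + 0.0156 + 0.0020 + 0.0002) ≈ 29.000 × 0.1428 ≈ 4.141 mg/L.

4.1 mg/L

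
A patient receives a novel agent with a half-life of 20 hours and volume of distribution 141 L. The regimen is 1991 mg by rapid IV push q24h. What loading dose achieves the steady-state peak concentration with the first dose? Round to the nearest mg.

f = (1/2)^(24/20) ≈ 0.435275; accumulation ratio R = 1/(1−f) ≈ 1.77077.
Loading dose to hit Cmax,ss on first dose: D_load = D_maint·R ≈ 1991 × 1.77077 ≈ 3525.60 mg.

3526 mg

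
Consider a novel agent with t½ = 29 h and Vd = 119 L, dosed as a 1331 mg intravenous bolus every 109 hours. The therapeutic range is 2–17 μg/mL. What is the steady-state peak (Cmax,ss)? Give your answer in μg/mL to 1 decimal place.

k = ln2/t½ = ln2/29 ≈ 0.023902 h⁻¹; fraction remaining f = e^(−kτ) = e^(−0.023902×109) ≈ 0.0739.
At steady state, accumulation factor R = 1/(1 − e^(−kτ)) ≈ 1.0798.
Each bolus raises the concentration by D/Vd = 1331/119 ≈ 11.185 μg/mL.
Cmax,ss = C₀/(1 − f) ≈ 11.185/0.9261 ≈ 12.078 μg/mL.
Peak 12.1 μg/mL vs MTC 17 μg/mL: below toxic threshold.

12.1 μg/mL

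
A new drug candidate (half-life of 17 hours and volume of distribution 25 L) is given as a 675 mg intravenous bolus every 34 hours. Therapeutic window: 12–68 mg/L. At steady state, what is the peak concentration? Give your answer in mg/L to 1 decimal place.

36.0 mg/L

τ = 34 h = 2 half-lives, so f = (1/2)^2 = 0.25.
At steady state, R = 1/(1 − 0.25) = 4/3.
Single-dose peak C₀ = D/Vd = 675/25 = 27 mg/L.
Steady-state peak Cmax,ss = C₀·R = 27 × 4/3 ≈ 36.000 mg/L.
Peak 36.0 mg/L vs MTC 68 mg/L: below toxic threshold.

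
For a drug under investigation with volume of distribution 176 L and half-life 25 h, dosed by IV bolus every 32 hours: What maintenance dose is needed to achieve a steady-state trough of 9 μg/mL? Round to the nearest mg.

2263 mg

τ/t½ = 32/25 ≈ 1.28, so f = (1/2)^(32/25) ≈ 0.411796.
Cmin,ss = (D/Vd)·f/(1−f), so D = Cmin,ss·Vd·(1−f)/f.
D = 9 × 176 × (1−f)/f ≈ 9 × 176 × 1.42839 ≈ 2262.57 mg.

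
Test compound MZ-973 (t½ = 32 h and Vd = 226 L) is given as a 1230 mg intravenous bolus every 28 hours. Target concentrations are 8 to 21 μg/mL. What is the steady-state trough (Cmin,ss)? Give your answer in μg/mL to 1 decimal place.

6.5 μg/mL

Over one 28-h interval, 28/32 ≈ 0.875 half-lives elapse, leaving f ≈ 0.5453 of each dose.
Accumulation ratio R = 1/(1 − f) ≈ 1/0.4547 ≈ 2.1993.
Single-dose peak C₀ = D/Vd = 1230/226 ≈ 5.442 μg/mL.
Steady-state peak Cmax,ss = C₀·R ≈ 5.442 × 2.1993 ≈ 11.969 μg/mL.
Steady-state trough Cmin,ss = Cmax,ss·f ≈ 11.969 × 0.5453 ≈ 6.527 μg/mL.
Trough 6.5 μg/mL vs MEC 8 μg/mL: subtherapeutic.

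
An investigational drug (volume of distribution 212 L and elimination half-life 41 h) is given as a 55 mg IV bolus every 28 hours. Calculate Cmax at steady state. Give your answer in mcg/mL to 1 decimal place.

0.7 mcg/mL

k = ln2/t½ = ln2/41 ≈ 0.016906 h⁻¹; fraction remaining f = e^(−kτ) = e^(−0.016906×28) ≈ 0.6229.
At steady state, accumulation factor R = 1/(1 − e^(−kτ)) ≈ 2.6518.
Single-dose peak C₀ = D/Vd = 55/212 ≈ 0.259 mcg/mL.
Cmax,ss = C₀/(1 − f) ≈ 0.259/0.3771 ≈ 0.687 mcg/mL.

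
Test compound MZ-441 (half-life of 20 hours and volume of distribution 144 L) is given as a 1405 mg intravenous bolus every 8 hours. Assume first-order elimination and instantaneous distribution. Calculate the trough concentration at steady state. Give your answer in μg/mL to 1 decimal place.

Over one 8-h interval, 8/20 ≈ 0.4 half-lives elapse, leaving f ≈ 0.7579 of each dose.
At steady state, accumulation factor R = 1/(1 − e^(−kτ)) ≈ 4.1305.
Single-dose peak C₀ = D/Vd = 1405/144 ≈ 9.757 μg/mL.
Cmax,ss = C₀/(1 − f) ≈ 9.757/0.2421 ≈ 40.302 μg/mL.
Steady-state trough Cmin,ss = Cmax,ss·f ≈ 40.302 × 0.7579 ≈ 30.545 μg/mL.

30.5 μg/mL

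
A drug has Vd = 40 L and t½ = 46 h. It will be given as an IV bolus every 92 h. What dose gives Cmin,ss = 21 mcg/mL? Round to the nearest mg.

2520 mg

τ/t½ = 92/46 ≈ 2, so f = (1/2)^(92/46) ≈ 0.250000.
Cmin,ss = (D/Vd)·f/(1−f), so D = Cmin,ss·Vd·(1−f)/f.
D = 21 × 40 × (1−f)/f ≈ 21 × 40 × 3.00000 ≈ 2520.00 mg.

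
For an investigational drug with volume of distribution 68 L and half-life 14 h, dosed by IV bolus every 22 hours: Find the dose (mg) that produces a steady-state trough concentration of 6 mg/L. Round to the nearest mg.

805 mg

τ/t½ = 22/14 ≈ 1.5714, so f = (1/2)^(22/14) ≈ 0.336475.
Cmin,ss = (D/Vd)·f/(1−f), so D = Cmin,ss·Vd·(1−f)/f.
D = 6 × 68 × (1−f)/f ≈ 6 × 68 × 1.97199 ≈ 804.57 mg.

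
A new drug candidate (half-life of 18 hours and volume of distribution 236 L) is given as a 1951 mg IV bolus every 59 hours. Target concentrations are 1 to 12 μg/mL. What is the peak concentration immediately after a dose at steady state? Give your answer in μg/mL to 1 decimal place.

Over one 59-h interval, 59/18 ≈ 3.2778 half-lives elapse, leaving f ≈ 0.1031 of each dose.
At steady state, accumulation factor R = 1/(1 − e^(−kτ)) ≈ 1.1150.
Each bolus raises the concentration by D/Vd = 1951/236 ≈ 8.267 μg/mL.
Steady-state peak Cmax,ss = C₀·R ≈ 8.267 × 1.1150 ≈ 9.218 μg/mL.
Peak 9.2 μg/mL vs MTC 12 μg/mL: below toxic threshold.

9.2 μg/mL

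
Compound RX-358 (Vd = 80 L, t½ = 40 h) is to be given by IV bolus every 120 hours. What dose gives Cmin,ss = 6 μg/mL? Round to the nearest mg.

3360 mg

τ/t½ = 120/40 ≈ 3, so f = (1/2)^(120/40) ≈ 0.125000.
Cmin,ss = (D/Vd)·f/(1−f), so D = Cmin,ss·Vd·(1−f)/f.
D = 6 × 80 × (1−f)/f ≈ 6 × 80 × 7.00000 ≈ 3360.00 mg.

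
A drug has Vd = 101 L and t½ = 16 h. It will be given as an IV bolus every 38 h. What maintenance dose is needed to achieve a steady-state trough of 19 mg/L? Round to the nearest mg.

8036 mg

τ/t½ = 38/16 ≈ 2.375, so f = (1/2)^(38/16) ≈ 0.192776.
Cmin,ss = (D/Vd)·f/(1−f), so D = Cmin,ss·Vd·(1−f)/f.
D = 19 × 101 × (1−f)/f ≈ 19 × 101 × 4.18737 ≈ 8035.56 mg.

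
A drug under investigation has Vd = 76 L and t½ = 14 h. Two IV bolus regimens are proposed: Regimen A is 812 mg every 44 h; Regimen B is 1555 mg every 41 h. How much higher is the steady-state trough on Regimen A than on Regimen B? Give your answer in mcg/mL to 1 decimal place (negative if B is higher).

Regimen A: f = (1/2)^(44/14) ≈ 0.1132; Cmin,ss = (812/76)·f/(1−f) ≈ 1.364 mcg/mL.
Regimen B: f = (1/2)^(41/14) ≈ 0.1313; Cmin,ss = (1555/76)·f/(1−f) ≈ 3.093 mcg/mL.
Difference ≈ 1.364 − 3.093 ≈ -1.729 mcg/mL.

-1.7 mcg/mL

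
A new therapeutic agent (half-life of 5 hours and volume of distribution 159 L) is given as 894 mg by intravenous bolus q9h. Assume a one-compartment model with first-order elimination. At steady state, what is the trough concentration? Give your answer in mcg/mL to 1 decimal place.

Over one 9-h interval, 9/5 ≈ 1.8 half-lives elapse, leaving f ≈ 0.2872 of each dose.
Accumulation ratio R = 1/(1 − f) ≈ 1/0.7128 ≈ 1.4029.
Single-dose peak C₀ = D/Vd = 894/159 ≈ 5.623 mcg/mL.
Steady-state peak Cmax,ss = C₀·R ≈ 5.623 × 1.4029 ≈ 7.889 mcg/mL.
Steady-state trough Cmin,ss = Cmax,ss·f ≈ 7.889 × 0.2872 ≈ 2.266 mcg/mL.

2.3 mcg/mL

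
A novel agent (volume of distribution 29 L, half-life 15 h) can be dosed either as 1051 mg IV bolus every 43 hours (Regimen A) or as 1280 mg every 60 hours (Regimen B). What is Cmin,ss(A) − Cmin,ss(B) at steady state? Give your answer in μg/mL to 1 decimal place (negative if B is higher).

Regimen A: f = (1/2)^(43/15) ≈ 0.1371; Cmin,ss = (1051/29)·f/(1−f) ≈ 5.758 μg/mL.
Regimen B: f = (1/2)^(60/15) ≈ 0.0625; Cmin,ss = (1280/29)·f/(1−f) ≈ 2.943 μg/mL.
Difference ≈ 5.758 − 2.943 ≈ 2.815 μg/mL.

2.8 μg/mL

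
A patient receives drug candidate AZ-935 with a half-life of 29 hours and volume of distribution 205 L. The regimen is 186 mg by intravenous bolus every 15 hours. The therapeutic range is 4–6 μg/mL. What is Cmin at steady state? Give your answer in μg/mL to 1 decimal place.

Over one 15-h interval, 15/29 ≈ 0.51724 half-lives elapse, leaving f ≈ 0.6987 of each dose.
At steady state, accumulation factor R = 1/(1 − e^(−kτ)) ≈ 3.3190.
Single-dose peak C₀ = D/Vd = 186/205 ≈ 0.907 μg/mL.
Cmax,ss = C₀/(1 − f) ≈ 0.907/0.3013 ≈ 3.010 μg/mL.
One interval later, Cmin,ss = Cmax,ss·e^(−kτ) ≈ 3.010 × 0.6987 ≈ 2.103 μg/mL.
Trough 2.1 μg/mL vs MEC 4 μg/mL: subtherapeutic.

2.1 μg/mL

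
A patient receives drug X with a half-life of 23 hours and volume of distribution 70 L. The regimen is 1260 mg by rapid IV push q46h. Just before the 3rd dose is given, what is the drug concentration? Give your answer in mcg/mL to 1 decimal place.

f = (1/2)^(τ/t½) = (1/2)^(46/23) ≈ 0.2500.
C₀ = D/Vd = 1260/70 ≈ 18.000 mcg/mL.
Before the 3rd dose, 2 doses have been given. Superposition: Cmin = C₀·(f + f²).
≈ 18.000 × (0.2500 + 0.0625) ≈ 18.000 × 0.3125 ≈ 5.625 mcg/mL.

5.6 mcg/mL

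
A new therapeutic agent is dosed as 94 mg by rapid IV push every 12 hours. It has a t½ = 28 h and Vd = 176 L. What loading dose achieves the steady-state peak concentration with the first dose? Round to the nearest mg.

f = (1/2)^(12/28) ≈ 0.742997; accumulation ratio R = 1/(1−f) ≈ 3.89101.
Loading dose to hit Cmax,ss on first dose: D_load = D_maint·R ≈ 94 × 3.89101 ≈ 365.75 mg.

366 mg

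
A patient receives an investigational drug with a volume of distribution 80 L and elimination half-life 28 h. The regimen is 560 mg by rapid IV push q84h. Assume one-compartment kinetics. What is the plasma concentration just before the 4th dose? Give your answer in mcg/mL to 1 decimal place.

f = (1/2)^(τ/t½) = (1/2)^(84/28) ≈ 0.1250.
C₀ = D/Vd = 560/80 ≈ 7.000 mcg/mL.
Before the 4th dose, 3 doses have been given. Superposition: Cmin = C₀·(f + f² + … + f^3).
≈ 7.000 × (0.1250 + 0.0156 + 0.0020) ≈ 7.000 × 0.1426 ≈ 0.998 mcg/mL.

1.0 mcg/mL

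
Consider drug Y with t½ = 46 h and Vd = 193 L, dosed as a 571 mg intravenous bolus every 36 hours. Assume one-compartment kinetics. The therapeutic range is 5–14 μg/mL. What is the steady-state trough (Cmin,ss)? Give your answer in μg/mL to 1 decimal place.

Over one 36-h interval, 36/46 ≈ 0.78261 half-lives elapse, leaving f ≈ 0.5813 of each dose.
Accumulation ratio R = 1/(1 − f) ≈ 1/0.4187 ≈ 2.3883.
Each bolus raises the concentration by D/Vd = 571/193 ≈ 2.959 μg/mL.
Steady-state peak Cmax,ss = C₀·R ≈ 2.959 × 2.3883 ≈ 7.067 μg/mL.
Steady-state trough Cmin,ss = Cmax,ss·f ≈ 7.067 × 0.5813 ≈ 4.108 μg/mL.
Trough 4.1 μg/mL vs MEC 5 μg/mL: subtherapeutic.

4.1 μg/mL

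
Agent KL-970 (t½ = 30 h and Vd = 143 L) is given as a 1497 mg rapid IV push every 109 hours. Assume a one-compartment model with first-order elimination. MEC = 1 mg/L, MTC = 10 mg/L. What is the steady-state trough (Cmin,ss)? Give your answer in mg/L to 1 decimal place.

0.9 mg/L

τ/t½ = 109/30 ≈ 3.6333, so fraction remaining f = (1/2)^(109/30) ≈ 0.0806.
Each bolus raises the concentration by D/Vd = 1497/143 ≈ 10.469 mg/L.
Steady-state trough Cmin,ss = C₀·f/(1−f) ≈ 10.469 × 0.0806/0.9194 ≈ 0.918 mg/L.
Trough 0.9 mg/L vs MEC 1 mg/L: subtherapeutic.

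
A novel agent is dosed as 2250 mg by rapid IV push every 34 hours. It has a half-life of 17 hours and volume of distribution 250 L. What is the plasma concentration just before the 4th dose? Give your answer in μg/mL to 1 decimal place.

3.0 μg/mL

f = (1/2)^(τ/t½) = (1/2)^(34/17) ≈ 0.2500.
C₀ = D/Vd = 2250/250 ≈ 9.000 μg/mL.
Before the 4th dose, 3 doses have been given. Superposition: Cmin = C₀·(f + f² + … + f^3).
≈ 9.000 × (0.2500 + 0.0625 + 0.0156) ≈ 9.000 × 0.3281 ≈ 2.953 μg/mL.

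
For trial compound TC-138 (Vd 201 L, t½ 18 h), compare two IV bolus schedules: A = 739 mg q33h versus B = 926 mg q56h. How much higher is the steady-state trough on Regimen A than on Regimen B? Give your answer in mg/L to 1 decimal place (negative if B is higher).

0.8 mg/L

Regimen A: f = (1/2)^(33/18) ≈ 0.2806; Cmin,ss = (739/201)·f/(1−f) ≈ 1.434 mg/L.
Regimen B: f = (1/2)^(56/18) ≈ 0.1157; Cmin,ss = (926/201)·f/(1−f) ≈ 0.603 mg/L.
Difference ≈ 1.434 − 0.603 ≈ 0.831 mg/L.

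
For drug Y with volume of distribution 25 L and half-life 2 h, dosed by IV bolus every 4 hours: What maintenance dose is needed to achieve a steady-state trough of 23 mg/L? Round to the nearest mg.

1725 mg

τ/t½ = 4/2 ≈ 2, so f = (1/2)^(4/2) ≈ 0.250000.
Cmin,ss = (D/Vd)·f/(1−f), so D = Cmin,ss·Vd·(1−f)/f.
D = 23 × 25 × (1−f)/f ≈ 23 × 25 × 3.00000 ≈ 1725.00 mg.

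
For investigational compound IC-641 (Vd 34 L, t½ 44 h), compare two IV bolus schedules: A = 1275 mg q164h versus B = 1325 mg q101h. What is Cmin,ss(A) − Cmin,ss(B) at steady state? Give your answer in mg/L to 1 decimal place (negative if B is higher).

-6.9 mg/L

Regimen A: f = (1/2)^(164/44) ≈ 0.0755; Cmin,ss = (1275/34)·f/(1−f) ≈ 3.062 mg/L.
Regimen B: f = (1/2)^(101/44) ≈ 0.2037; Cmin,ss = (1325/34)·f/(1−f) ≈ 9.969 mg/L.
Difference ≈ 3.062 − 9.969 ≈ -6.907 mg/L.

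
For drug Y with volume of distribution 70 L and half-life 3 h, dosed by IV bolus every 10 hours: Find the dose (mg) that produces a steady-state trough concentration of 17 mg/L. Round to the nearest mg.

10804 mg

τ/t½ = 10/3 ≈ 3.3333, so f = (1/2)^(10/3) ≈ 0.099213.
Cmin,ss = (D/Vd)·f/(1−f), so D = Cmin,ss·Vd·(1−f)/f.
D = 17 × 70 × (1−f)/f ≈ 17 × 70 × 9.07932 ≈ 10804.39 mg.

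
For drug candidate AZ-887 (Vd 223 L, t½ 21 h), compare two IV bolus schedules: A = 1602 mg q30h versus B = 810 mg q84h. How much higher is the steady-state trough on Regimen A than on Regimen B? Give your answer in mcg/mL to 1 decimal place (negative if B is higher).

Regimen A: f = (1/2)^(30/21) ≈ 0.3715; Cmin,ss = (1602/223)·f/(1−f) ≈ 4.246 mcg/mL.
Regimen B: f = (1/2)^(84/21) ≈ 0.0625; Cmin,ss = (810/223)·f/(1−f) ≈ 0.242 mcg/mL.
Difference ≈ 4.246 − 0.242 ≈ 4.004 mcg/mL.

4.0 mcg/mL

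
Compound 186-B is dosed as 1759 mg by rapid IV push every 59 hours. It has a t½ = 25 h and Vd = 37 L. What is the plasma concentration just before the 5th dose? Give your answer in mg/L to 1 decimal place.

11.5 mg/L

f = (1/2)^(τ/t½) = (1/2)^(59/25) ≈ 0.1948.
C₀ = D/Vd = 1759/37 ≈ 47.541 mg/L.
Before the 5th dose, 4 doses have been given. Superposition: Cmin = C₀·(f + f² + … + f^4).
≈ 47.541 × (0.1948 + 0.0379 + 0.0074 + 0.0014) ≈ 47.541 × 0.2415 ≈ 11.481 mg/L.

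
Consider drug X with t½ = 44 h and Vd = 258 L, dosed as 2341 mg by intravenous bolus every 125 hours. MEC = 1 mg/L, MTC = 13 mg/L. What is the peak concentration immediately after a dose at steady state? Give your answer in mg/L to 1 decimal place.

Over one 125-h interval, 125/44 ≈ 2.8409 half-lives elapse, leaving f ≈ 0.1396 of each dose.
Accumulation ratio R = 1/(1 − f) ≈ 1/0.8604 ≈ 1.1623.
Each bolus raises the concentration by D/Vd = 2341/258 ≈ 9.074 mg/L.
Steady-state peak Cmax,ss = C₀·R ≈ 9.074 × 1.1623 ≈ 10.547 mg/L.
Peak 10.5 mg/L vs MTC 13 mg/L: below toxic threshold.

10.5 mg/L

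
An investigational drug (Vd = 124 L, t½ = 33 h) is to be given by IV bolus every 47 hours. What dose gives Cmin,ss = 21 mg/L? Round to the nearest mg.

τ/t½ = 47/33 ≈ 1.4242, so f = (1/2)^(47/33) ≈ 0.372615.
Cmin,ss = (D/Vd)·f/(1−f), so D = Cmin,ss·Vd·(1−f)/f.
D = 21 × 124 × (1−f)/f ≈ 21 × 124 × 1.68374 ≈ 4384.46 mg.

4384 mg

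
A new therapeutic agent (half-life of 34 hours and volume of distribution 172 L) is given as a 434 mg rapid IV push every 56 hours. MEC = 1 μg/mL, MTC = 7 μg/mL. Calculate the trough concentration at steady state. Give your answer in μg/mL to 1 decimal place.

1.2 μg/mL

k = ln2/t½ = ln2/34 ≈ 0.020387 h⁻¹; fraction remaining f = e^(−kτ) = e^(−0.020387×56) ≈ 0.3193.
At steady state, accumulation factor R = 1/(1 − e^(−kτ)) ≈ 1.4691.
Single-dose peak C₀ = D/Vd = 434/172 ≈ 2.523 μg/mL.
Cmax,ss = C₀/(1 − f) ≈ 2.523/0.6807 ≈ 3.706 μg/mL.
One interval later, Cmin,ss = Cmax,ss·e^(−kτ) ≈ 3.706 × 0.3193 ≈ 1.183 μg/mL.
Trough 1.2 μg/mL vs MEC 1 μg/mL: adequate.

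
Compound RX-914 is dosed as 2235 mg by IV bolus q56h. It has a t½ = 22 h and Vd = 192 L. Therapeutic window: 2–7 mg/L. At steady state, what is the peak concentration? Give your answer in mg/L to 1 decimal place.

14.0 mg/L

Over one 56-h interval, 56/22 ≈ 2.5455 half-lives elapse, leaving f ≈ 0.1713 of each dose.
Accumulation ratio R = 1/(1 − f) ≈ 1/0.8287 ≈ 1.2067.
Single-dose peak C₀ = D/Vd = 2235/192 ≈ 11.641 mg/L.
Steady-state peak Cmax,ss = C₀·R ≈ 11.641 × 1.2067 ≈ 14.047 mg/L.
Peak 14.0 mg/L vs MTC 7 mg/L: exceeds toxic threshold.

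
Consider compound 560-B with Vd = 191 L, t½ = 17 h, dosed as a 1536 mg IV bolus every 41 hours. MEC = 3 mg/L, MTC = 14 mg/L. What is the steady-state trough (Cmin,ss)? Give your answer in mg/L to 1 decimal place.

Over one 41-h interval, 41/17 ≈ 2.4118 half-lives elapse, leaving f ≈ 0.1879 of each dose.
Accumulation ratio R = 1/(1 − f) ≈ 1/0.8121 ≈ 1.2314.
Each bolus raises the concentration by D/Vd = 1536/191 ≈ 8.042 mg/L.
Steady-state peak Cmax,ss = C₀·R ≈ 8.042 × 1.2314 ≈ 9.903 mg/L.
One interval later, Cmin,ss = Cmax,ss·e^(−kτ) ≈ 9.903 × 0.1879 ≈ 1.861 mg/L.
Trough 1.9 mg/L vs MEC 3 mg/L: subtherapeutic.

1.9 mg/L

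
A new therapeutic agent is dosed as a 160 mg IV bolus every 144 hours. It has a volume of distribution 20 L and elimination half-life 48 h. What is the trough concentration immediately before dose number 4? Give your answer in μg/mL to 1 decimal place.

f = (1/2)^(τ/t½) = (1/2)^(144/48) ≈ 0.1250.
C₀ = D/Vd = 160/20 ≈ 8.000 μg/mL.
Before the 4th dose, 3 doses have been given. Superposition: Cmin = C₀·(f + f² + … + f^3).
≈ 8.000 × (0.1250 + 0.0156 + 0.0020) ≈ 8.000 × 0.1426 ≈ 1.141 μg/mL.

1.1 μg/mL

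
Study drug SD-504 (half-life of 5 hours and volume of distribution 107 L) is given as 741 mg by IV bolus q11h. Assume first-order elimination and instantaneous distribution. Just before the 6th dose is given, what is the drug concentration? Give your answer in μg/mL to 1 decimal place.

f = (1/2)^(τ/t½) = (1/2)^(11/5) ≈ 0.2176.
C₀ = D/Vd = 741/107 ≈ 6.925 μg/mL.
Before the 6th dose, 5 doses have been given. Superposition: Cmin = C₀·(f + f² + … + f^5).
≈ 6.925 × (0.2176 + 0.0473 + 0.0103 + 0.0022 + 0.0005) ≈ 6.925 × 0.2779 ≈ 1.924 μg/mL.

1.9 μg/mL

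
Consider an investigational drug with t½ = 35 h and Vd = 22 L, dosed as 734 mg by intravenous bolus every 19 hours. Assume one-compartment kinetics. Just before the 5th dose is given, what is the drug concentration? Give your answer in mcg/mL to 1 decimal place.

f = (1/2)^(τ/t½) = (1/2)^(19/35) ≈ 0.6864.
C₀ = D/Vd = 734/22 ≈ 33.364 mcg/mL.
Before the 5th dose, 4 doses have been given. Superposition: Cmin = C₀·(f + f² + … + f^4).
≈ 33.364 × (0.6864 + 0.4711 + 0.3234 + 0.2220) ≈ 33.364 × 1.7029 ≈ 56.816 mcg/mL.

56.8 mcg/mL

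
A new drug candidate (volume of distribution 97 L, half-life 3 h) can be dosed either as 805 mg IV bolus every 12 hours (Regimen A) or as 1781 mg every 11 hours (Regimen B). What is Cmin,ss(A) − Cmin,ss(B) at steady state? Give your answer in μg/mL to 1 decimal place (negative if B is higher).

Regimen A: f = (1/2)^(12/3) ≈ 0.0625; Cmin,ss = (805/97)·f/(1−f) ≈ 0.553 μg/mL.
Regimen B: f = (1/2)^(11/3) ≈ 0.0787; Cmin,ss = (1781/97)·f/(1−f) ≈ 1.568 μg/mL.
Difference ≈ 0.553 − 1.568 ≈ -1.015 μg/mL.

-1.0 μg/mL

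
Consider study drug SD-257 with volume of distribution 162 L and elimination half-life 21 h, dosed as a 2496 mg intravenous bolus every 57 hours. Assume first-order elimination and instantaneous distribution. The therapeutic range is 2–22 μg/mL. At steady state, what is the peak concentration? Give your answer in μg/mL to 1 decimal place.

Over one 57-h interval, 57/21 ≈ 2.7143 half-lives elapse, leaving f ≈ 0.1524 of each dose.
Accumulation ratio R = 1/(1 − f) ≈ 1/0.8476 ≈ 1.1798.
Each bolus raises the concentration by D/Vd = 2496/162 ≈ 15.407 μg/mL.
Steady-state peak Cmax,ss = C₀·R ≈ 15.407 × 1.1798 ≈ 18.177 μg/mL.
Peak 18.2 μg/mL vs MTC 22 μg/mL: below toxic threshold.

18.2 μg/mL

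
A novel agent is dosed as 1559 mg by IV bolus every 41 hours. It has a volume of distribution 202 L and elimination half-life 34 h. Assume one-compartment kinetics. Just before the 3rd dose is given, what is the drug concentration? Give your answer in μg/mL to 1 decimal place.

4.8 μg/mL

f = (1/2)^(τ/t½) = (1/2)^(41/34) ≈ 0.4335.
C₀ = D/Vd = 1559/202 ≈ 7.718 μg/mL.
Before the 3rd dose, 2 doses have been given. Superposition: Cmin = C₀·(f + f²).
≈ 7.718 × (0.4335 + 0.1879) ≈ 7.718 × 0.6214 ≈ 4.796 μg/mL.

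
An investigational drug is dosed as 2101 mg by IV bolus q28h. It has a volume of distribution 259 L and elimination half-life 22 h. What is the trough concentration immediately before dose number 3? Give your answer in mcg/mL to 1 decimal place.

f = (1/2)^(τ/t½) = (1/2)^(28/22) ≈ 0.4139.
C₀ = D/Vd = 2101/259 ≈ 8.112 mcg/mL.
Before the 3rd dose, 2 doses have been given. Superposition: Cmin = C₀·(f + f²).
≈ 8.112 × (0.4139 + 0.1713) ≈ 8.112 × 0.5852 ≈ 4.747 mcg/mL.

4.7 mcg/mL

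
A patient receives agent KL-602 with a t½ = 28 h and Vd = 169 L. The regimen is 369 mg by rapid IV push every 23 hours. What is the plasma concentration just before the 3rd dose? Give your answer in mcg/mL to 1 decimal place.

f = (1/2)^(τ/t½) = (1/2)^(23/28) ≈ 0.5659.
C₀ = D/Vd = 369/169 ≈ 2.183 mcg/mL.
Before the 3rd dose, 2 doses have been given. Superposition: Cmin = C₀·(f + f²).
≈ 2.183 × (0.5659 + 0.3202) ≈ 2.183 × 0.8861 ≈ 1.934 mcg/mL.

1.9 mcg/mL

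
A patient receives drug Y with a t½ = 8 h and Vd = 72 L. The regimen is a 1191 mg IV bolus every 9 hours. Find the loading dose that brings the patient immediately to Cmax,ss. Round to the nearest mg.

2199 mg

f = (1/2)^(9/8) ≈ 0.458502; accumulation ratio R = 1/(1−f) ≈ 1.84673.
Loading dose to hit Cmax,ss on first dose: D_load = D_maint·R ≈ 1191 × 1.84673 ≈ 2199.46 mg.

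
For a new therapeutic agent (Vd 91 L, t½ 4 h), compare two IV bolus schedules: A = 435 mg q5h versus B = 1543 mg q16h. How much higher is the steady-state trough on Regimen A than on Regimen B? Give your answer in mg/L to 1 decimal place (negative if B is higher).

Regimen A: f = (1/2)^(5/4) ≈ 0.4204; Cmin,ss = (435/91)·f/(1−f) ≈ 3.467 mg/L.
Regimen B: f = (1/2)^(16/4) ≈ 0.0625; Cmin,ss = (1543/91)·f/(1−f) ≈ 1.130 mg/L.
Difference ≈ 3.467 − 1.130 ≈ 2.337 mg/L.

2.3 mg/L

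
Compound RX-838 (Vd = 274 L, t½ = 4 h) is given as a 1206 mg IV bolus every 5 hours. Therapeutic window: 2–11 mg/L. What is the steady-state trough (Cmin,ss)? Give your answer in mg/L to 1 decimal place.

3.2 mg/L

τ/t½ = 5/4 ≈ 1.25, so fraction remaining f = (1/2)^(5/4) ≈ 0.4204.
At steady state, accumulation factor R = 1/(1 − e^(−kτ)) ≈ 1.7253.
Single-dose peak C₀ = D/Vd = 1206/274 ≈ 4.401 mg/L.
Cmax,ss = C₀/(1 − f) ≈ 4.401/0.5796 ≈ 7.593 mg/L.
Steady-state trough Cmin,ss = Cmax,ss·f ≈ 7.593 × 0.4204 ≈ 3.192 mg/L.
Trough 3.2 mg/L vs MEC 2 mg/L: adequate.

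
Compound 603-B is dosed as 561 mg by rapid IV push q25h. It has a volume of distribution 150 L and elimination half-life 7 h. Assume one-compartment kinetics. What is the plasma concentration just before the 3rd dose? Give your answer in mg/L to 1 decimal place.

0.3 mg/L

f = (1/2)^(τ/t½) = (1/2)^(25/7) ≈ 0.0841.
C₀ = D/Vd = 561/150 ≈ 3.740 mg/L.
Before the 3rd dose, 2 doses have been given. Superposition: Cmin = C₀·(f + f²).
≈ 3.740 × (0.0841 + 0.0071) ≈ 3.740 × 0.0912 ≈ 0.341 mg/L.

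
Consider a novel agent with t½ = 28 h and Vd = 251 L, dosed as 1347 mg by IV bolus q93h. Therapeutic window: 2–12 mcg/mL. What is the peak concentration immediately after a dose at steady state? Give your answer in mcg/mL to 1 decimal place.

Over one 93-h interval, 93/28 ≈ 3.3214 half-lives elapse, leaving f ≈ 0.1000 of each dose.
At steady state, accumulation factor R = 1/(1 − e^(−kτ)) ≈ 1.1111.
Single-dose peak C₀ = D/Vd = 1347/251 ≈ 5.367 mcg/mL.
Cmax,ss = C₀/(1 − f) ≈ 5.367/0.9000 ≈ 5.963 mcg/mL.
Peak 6.0 mcg/mL vs MTC 12 mcg/mL: below toxic threshold.

6.0 mcg/mL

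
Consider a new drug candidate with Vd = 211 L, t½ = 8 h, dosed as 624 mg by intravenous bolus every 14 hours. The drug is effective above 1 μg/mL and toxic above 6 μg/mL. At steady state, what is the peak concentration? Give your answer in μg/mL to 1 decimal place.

k = ln2/t½ = ln2/8 ≈ 0.086643 h⁻¹; fraction remaining f = e^(−kτ) = e^(−0.086643×14) ≈ 0.2973.
At steady state, accumulation factor R = 1/(1 − e^(−kτ)) ≈ 1.4231.
Each bolus raises the concentration by D/Vd = 624/211 ≈ 2.957 μg/mL.
Cmax,ss = C₀/(1 − f) ≈ 2.957/0.7027 ≈ 4.208 μg/mL.
Peak 4.2 μg/mL vs MTC 6 μg/mL: below toxic threshold.

4.2 μg/mL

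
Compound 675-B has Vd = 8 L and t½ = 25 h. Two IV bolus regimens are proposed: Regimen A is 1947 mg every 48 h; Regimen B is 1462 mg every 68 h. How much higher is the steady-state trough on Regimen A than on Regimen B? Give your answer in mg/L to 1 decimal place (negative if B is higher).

54.7 mg/L

Regimen A: f = (1/2)^(48/25) ≈ 0.2643; Cmin,ss = (1947/8)·f/(1−f) ≈ 87.432 mg/L.
Regimen B: f = (1/2)^(68/25) ≈ 0.1518; Cmin,ss = (1462/8)·f/(1−f) ≈ 32.706 mg/L.
Difference ≈ 87.432 − 32.706 ≈ 54.726 mg/L.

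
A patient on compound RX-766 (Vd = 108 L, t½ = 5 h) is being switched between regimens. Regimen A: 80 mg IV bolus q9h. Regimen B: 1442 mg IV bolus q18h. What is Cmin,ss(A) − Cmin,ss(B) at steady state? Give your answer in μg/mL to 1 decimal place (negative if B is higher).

Regimen A: f = (1/2)^(9/5) ≈ 0.2872; Cmin,ss = (80/108)·f/(1−f) ≈ 0.298 μg/mL.
Regimen B: f = (1/2)^(18/5) ≈ 0.0825; Cmin,ss = (1442/108)·f/(1−f) ≈ 1.201 μg/mL.
Difference ≈ 0.298 − 1.201 ≈ -0.903 μg/mL.

-0.9 μg/mL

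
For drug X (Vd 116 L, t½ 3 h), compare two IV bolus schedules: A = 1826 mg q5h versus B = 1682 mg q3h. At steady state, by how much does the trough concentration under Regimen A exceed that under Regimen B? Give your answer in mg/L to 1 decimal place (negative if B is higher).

-7.3 mg/L

Regimen A: f = (1/2)^(5/3) ≈ 0.3150; Cmin,ss = (1826/116)·f/(1−f) ≈ 7.239 mg/L.
Regimen B: f = (1/2)^(3/3) ≈ 0.5000; Cmin,ss = (1682/116)·f/(1−f) ≈ 14.500 mg/L.
Difference ≈ 7.239 − 14.500 ≈ -7.261 mg/L.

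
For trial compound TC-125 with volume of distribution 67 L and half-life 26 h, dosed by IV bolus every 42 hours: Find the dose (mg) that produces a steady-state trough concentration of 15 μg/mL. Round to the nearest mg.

2074 mg

τ/t½ = 42/26 ≈ 1.6154, so f = (1/2)^(42/26) ≈ 0.326378.
Cmin,ss = (D/Vd)·f/(1−f), so D = Cmin,ss·Vd·(1−f)/f.
D = 15 × 67 × (1−f)/f ≈ 15 × 67 × 2.06393 ≈ 2074.25 mg.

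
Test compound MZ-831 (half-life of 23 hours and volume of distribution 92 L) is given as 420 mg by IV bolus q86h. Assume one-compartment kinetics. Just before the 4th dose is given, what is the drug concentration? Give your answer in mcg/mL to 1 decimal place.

0.4 mcg/mL

f = (1/2)^(τ/t½) = (1/2)^(86/23) ≈ 0.0749.
C₀ = D/Vd = 420/92 ≈ 4.565 mcg/mL.
Before the 4th dose, 3 doses have been given. Superposition: Cmin = C₀·(f + f² + … + f^3).
≈ 4.565 × (0.0749 + 0.0056 + 0.0004) ≈ 4.565 × 0.0809 ≈ 0.369 mcg/mL.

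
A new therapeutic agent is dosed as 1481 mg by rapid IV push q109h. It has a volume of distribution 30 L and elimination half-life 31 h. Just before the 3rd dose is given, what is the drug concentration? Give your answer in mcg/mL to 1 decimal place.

f = (1/2)^(τ/t½) = (1/2)^(109/31) ≈ 0.0874.
C₀ = D/Vd = 1481/30 ≈ 49.367 mcg/mL.
Before the 3rd dose, 2 doses have been given. Superposition: Cmin = C₀·(f + f²).
≈ 49.367 × (0.0874 + 0.0076) ≈ 49.367 × 0.0950 ≈ 4.690 mcg/mL.

4.7 mcg/mL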